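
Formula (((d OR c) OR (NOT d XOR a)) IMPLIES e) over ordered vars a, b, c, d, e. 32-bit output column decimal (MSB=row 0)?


Formula: (((d OR c) OR (NOT d XOR a)) IMPLIES e) over a, b, c, d, e (32 rows)
Evaluate each row (bits = a,b,c,d,e, MSB first):
  row 0 [00000]: (((0 OR 0) OR (NOT 0 XOR 0)) IMPLIES 0) -> 0
  row 1 [00001]: (((0 OR 0) OR (NOT 0 XOR 0)) IMPLIES 1) -> 1
  row 2 [00010]: (((1 OR 0) OR (NOT 1 XOR 0)) IMPLIES 0) -> 0
  row 3 [00011]: (((1 OR 0) OR (NOT 1 XOR 0)) IMPLIES 1) -> 1
  row 4 [00100]: (((0 OR 1) OR (NOT 0 XOR 0)) IMPLIES 0) -> 0
  row 5 [00101]: (((0 OR 1) OR (NOT 0 XOR 0)) IMPLIES 1) -> 1
  row 6 [00110]: (((1 OR 1) OR (NOT 1 XOR 0)) IMPLIES 0) -> 0
  row 7 [00111]: (((1 OR 1) OR (NOT 1 XOR 0)) IMPLIES 1) -> 1
  row 8 [01000]: (((0 OR 0) OR (NOT 0 XOR 0)) IMPLIES 0) -> 0
  row 9 [01001]: (((0 OR 0) OR (NOT 0 XOR 0)) IMPLIES 1) -> 1
  row 10 [01010]: (((1 OR 0) OR (NOT 1 XOR 0)) IMPLIES 0) -> 0
  row 11 [01011]: (((1 OR 0) OR (NOT 1 XOR 0)) IMPLIES 1) -> 1
  row 12 [01100]: (((0 OR 1) OR (NOT 0 XOR 0)) IMPLIES 0) -> 0
  row 13 [01101]: (((0 OR 1) OR (NOT 0 XOR 0)) IMPLIES 1) -> 1
  row 14 [01110]: (((1 OR 1) OR (NOT 1 XOR 0)) IMPLIES 0) -> 0
  row 15 [01111]: (((1 OR 1) OR (NOT 1 XOR 0)) IMPLIES 1) -> 1
  row 16 [10000]: (((0 OR 0) OR (NOT 0 XOR 1)) IMPLIES 0) -> 1
  row 17 [10001]: (((0 OR 0) OR (NOT 0 XOR 1)) IMPLIES 1) -> 1
  row 18 [10010]: (((1 OR 0) OR (NOT 1 XOR 1)) IMPLIES 0) -> 0
  row 19 [10011]: (((1 OR 0) OR (NOT 1 XOR 1)) IMPLIES 1) -> 1
  row 20 [10100]: (((0 OR 1) OR (NOT 0 XOR 1)) IMPLIES 0) -> 0
  row 21 [10101]: (((0 OR 1) OR (NOT 0 XOR 1)) IMPLIES 1) -> 1
  row 22 [10110]: (((1 OR 1) OR (NOT 1 XOR 1)) IMPLIES 0) -> 0
  row 23 [10111]: (((1 OR 1) OR (NOT 1 XOR 1)) IMPLIES 1) -> 1
  row 24 [11000]: (((0 OR 0) OR (NOT 0 XOR 1)) IMPLIES 0) -> 1
  row 25 [11001]: (((0 OR 0) OR (NOT 0 XOR 1)) IMPLIES 1) -> 1
  row 26 [11010]: (((1 OR 0) OR (NOT 1 XOR 1)) IMPLIES 0) -> 0
  row 27 [11011]: (((1 OR 0) OR (NOT 1 XOR 1)) IMPLIES 1) -> 1
  row 28 [11100]: (((0 OR 1) OR (NOT 0 XOR 1)) IMPLIES 0) -> 0
  row 29 [11101]: (((0 OR 1) OR (NOT 0 XOR 1)) IMPLIES 1) -> 1
  row 30 [11110]: (((1 OR 1) OR (NOT 1 XOR 1)) IMPLIES 0) -> 0
  row 31 [11111]: (((1 OR 1) OR (NOT 1 XOR 1)) IMPLIES 1) -> 1
Full result column, 4 rows per line (a,b,c fixed per line; d,e runs 00..11 left to right):
  rows 0-3 [a,b,c=000]: 0101  = hex 5
  rows 4-7 [a,b,c=001]: 0101  = hex 5
  rows 8-11 [a,b,c=010]: 0101  = hex 5
  rows 12-15 [a,b,c=011]: 0101  = hex 5
  rows 16-19 [a,b,c=100]: 1101  = hex D
  rows 20-23 [a,b,c=101]: 0101  = hex 5
  rows 24-27 [a,b,c=110]: 1101  = hex D
  rows 28-31 [a,b,c=111]: 0101  = hex 5
Output column (row 0 .. row 31) = 01010101010101011101010111010101
Output column grouped in 4s = 0101 0101 0101 0101 1101 0101 1101 0101 = 0x5555D5D5
Convert to decimal digit by digit (value = value*16 + digit):
  5 -> 5
  5*16 + 5 = 85
  85*16 + 5 = 1365
  1365*16 + 5 = 21845
  21845*16 + 13 (D) = 349533
  349533*16 + 5 = 5592533
  5592533*16 + 13 (D) = 89480541
  89480541*16 + 5 = 1431688661
Decimal = 1431688661

1431688661


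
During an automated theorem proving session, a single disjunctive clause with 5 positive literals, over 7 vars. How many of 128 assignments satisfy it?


Step 1: Total=2^7=128
Step 2: Unsat when all 5 false: 2^2=4
Step 3: Sat=128-4=124

124


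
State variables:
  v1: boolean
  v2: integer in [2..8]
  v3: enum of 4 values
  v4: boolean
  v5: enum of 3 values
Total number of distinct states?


State space = product of domain sizes of all variables.
Domain sizes:
  v1 (boolean): 2
  v2 (integer in [2..8]): 7
  v3 (enum of 4 values): 4
  v4 (boolean): 2
  v5 (enum of 3 values): 3
Product = 2 * 7 * 4 * 2 * 3 = 336

336


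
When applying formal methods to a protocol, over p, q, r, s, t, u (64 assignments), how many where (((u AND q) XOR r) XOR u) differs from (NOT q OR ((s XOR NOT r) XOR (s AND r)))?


F1 = (((u AND q) XOR r) XOR u)
F2 = (NOT q OR ((s XOR NOT r) XOR (s AND r)))
Evaluate both on each of 64 rows (bits = p,q,r,s,t,u):
  row 0 [000000]: F1=0 F2=1 (differ) -> 1
  row 1 [000001]: F1=1 F2=1 -> 0
  row 2 [000010]: F1=0 F2=1 (differ) -> 1
  row 3 [000011]: F1=1 F2=1 -> 0
  row 4 [000100]: F1=0 F2=1 (differ) -> 1
  (every remaining row is evaluated the same way; all 64 results are listed next)
Full result column, 8 rows per line (p,q,r fixed per line; s,t,u runs 000..111 left to right):
  rows 0-7 [p,q,r=000]: 10101010  (ones: 4)
  rows 8-15 [p,q,r=001]: 01010101  (ones: 4)
  rows 16-23 [p,q,r=010]: 11110000  (ones: 4)
  rows 24-31 [p,q,r=011]: 11111111  (ones: 8)
  rows 32-39 [p,q,r=100]: 10101010  (ones: 4)
  rows 40-47 [p,q,r=101]: 01010101  (ones: 4)
  rows 48-55 [p,q,r=110]: 11110000  (ones: 4)
  rows 56-63 [p,q,r=111]: 11111111  (ones: 8)
Disagreements = 4+4+4+8+4+4+4+8 = 40

40


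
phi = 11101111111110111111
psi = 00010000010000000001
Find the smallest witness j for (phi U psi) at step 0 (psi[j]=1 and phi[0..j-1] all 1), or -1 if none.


(phi U psi) at 0: need smallest j with psi[j]=1 and phi[i]=1 for all i in [0,j).
Scan from step 0:
  step 0: phi=1, psi=0 -> continue
  step 1: phi=1, psi=0 -> continue
  step 2: phi=1, psi=0 -> continue
  step 3: psi=1 and phi held for [0,3) -> witness found
Witness step = 3

3


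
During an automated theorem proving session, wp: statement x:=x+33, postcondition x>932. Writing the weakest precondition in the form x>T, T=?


Formula: wp(x:=E, P) = P[E/x] (substitute E for x in postcondition)
Step 1: Postcondition: x>932
Step 2: Substitute x+33 for x: x+33>932
Step 3: Solve for x: x > 932-33 = 899

899


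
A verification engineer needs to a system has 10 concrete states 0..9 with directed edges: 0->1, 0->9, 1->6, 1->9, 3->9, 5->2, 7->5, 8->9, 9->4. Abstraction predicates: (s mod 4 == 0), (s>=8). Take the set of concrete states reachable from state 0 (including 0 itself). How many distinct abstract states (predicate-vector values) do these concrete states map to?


BFS from 0:
Concrete reachable: {0, 1, 4, 6, 9}
Abstract via predicates (s mod 4 == 0), (s>=8):
  (0,0) <- {1, 6}
  (0,1) <- {9}
  (1,0) <- {0, 4}
Distinct abstract states = 3

3


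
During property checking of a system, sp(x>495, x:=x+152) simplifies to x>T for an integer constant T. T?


Formula: sp(P, x:=E) = exists old_x. (x = E[old_x/x]) AND P[old_x/x] (old_x is the value of x before the assignment; eliminate old_x by solving x = E[old_x/x] for old_x)
Step 1: Precondition P: x>495, i.e. old_x > 495
Step 2: Assignment gives x = old_x + 152, so old_x = x - 152
Step 3: Substitute into P: x - 152 > 495
Step 4: Simplify: x > 495+152 = 647

647


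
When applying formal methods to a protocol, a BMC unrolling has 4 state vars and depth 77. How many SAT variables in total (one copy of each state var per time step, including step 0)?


BMC unrolls to depth k, creating one copy of each state var for steps 0..k.
Step count = 77 + 1 = 78 (steps 0 through 77)
Vars per step = 4
Total = 4 * 78 = 312

312


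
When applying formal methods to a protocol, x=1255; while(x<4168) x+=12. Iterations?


Step 1: x goes from 1255 toward 4168 by 12; the body runs while x<4168, so iterations = ceil((bound-start)/step)
Step 2: Distance=2913
Step 3: ceil(2913/12)=243

243


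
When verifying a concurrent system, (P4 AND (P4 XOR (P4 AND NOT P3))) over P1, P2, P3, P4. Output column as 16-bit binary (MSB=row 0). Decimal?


Formula: (P4 AND (P4 XOR (P4 AND NOT P3))) over P1, P2, P3, P4 (16 rows)
Evaluate each row (bits = P1,P2,P3,P4, MSB first):
  row 0 [0000]: (0 AND (0 XOR (0 AND NOT 0))) -> 0
  row 1 [0001]: (1 AND (1 XOR (1 AND NOT 0))) -> 0
  row 2 [0010]: (0 AND (0 XOR (0 AND NOT 1))) -> 0
  row 3 [0011]: (1 AND (1 XOR (1 AND NOT 1))) -> 1
  row 4 [0100]: (0 AND (0 XOR (0 AND NOT 0))) -> 0
  row 5 [0101]: (1 AND (1 XOR (1 AND NOT 0))) -> 0
  row 6 [0110]: (0 AND (0 XOR (0 AND NOT 1))) -> 0
  row 7 [0111]: (1 AND (1 XOR (1 AND NOT 1))) -> 1
  row 8 [1000]: (0 AND (0 XOR (0 AND NOT 0))) -> 0
  row 9 [1001]: (1 AND (1 XOR (1 AND NOT 0))) -> 0
  row 10 [1010]: (0 AND (0 XOR (0 AND NOT 1))) -> 0
  row 11 [1011]: (1 AND (1 XOR (1 AND NOT 1))) -> 1
  row 12 [1100]: (0 AND (0 XOR (0 AND NOT 0))) -> 0
  row 13 [1101]: (1 AND (1 XOR (1 AND NOT 0))) -> 0
  row 14 [1110]: (0 AND (0 XOR (0 AND NOT 1))) -> 0
  row 15 [1111]: (1 AND (1 XOR (1 AND NOT 1))) -> 1
Full result column, 4 rows per line (P1,P2 fixed per line; P3,P4 runs 00..11 left to right):
  rows 0-3 [P1,P2=00]: 0001  = hex 1
  rows 4-7 [P1,P2=01]: 0001  = hex 1
  rows 8-11 [P1,P2=10]: 0001  = hex 1
  rows 12-15 [P1,P2=11]: 0001  = hex 1
Output column (row 0 .. row 15) = 0001000100010001
Output column grouped in 4s = 0001 0001 0001 0001 = 0x1111
Convert to decimal digit by digit (value = value*16 + digit):
  1 -> 1
  1*16 + 1 = 17
  17*16 + 1 = 273
  273*16 + 1 = 4369
Decimal = 4369

4369


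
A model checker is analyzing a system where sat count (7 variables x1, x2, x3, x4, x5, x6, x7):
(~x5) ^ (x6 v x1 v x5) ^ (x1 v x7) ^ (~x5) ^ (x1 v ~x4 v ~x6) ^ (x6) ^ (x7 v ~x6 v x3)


CNF with 7 clauses over 7 vars (128 assignments).
An assignment satisfies CNF iff every clause has >=1 true literal.
Check each row (bits = x1,x2,x3,x4,x5,x6,x7; clause T/F shown):
  row 0 [0000000]: clauses=TFFTTFT -> 0
  row 1 [0000001]: clauses=TFTTTFT -> 0
  row 2 [0000010]: clauses=TTFTTTF -> 0
  row 3 [0000011]: clauses=TTTTTTT -> 1
  row 4 [0000100]: clauses=FTFFTFT -> 0
  (every remaining row is evaluated the same way; all 128 results are listed next)
Full result column, 8 rows per line (x1,x2,x3,x4 fixed per line; x5,x6,x7 runs 000..111 left to right):
  rows 0-7 [x1,x2,x3,x4=0000]: 00010000  (ones: 1)
  rows 8-15 [x1,x2,x3,x4=0001]: 00000000  (ones: 0)
  rows 16-23 [x1,x2,x3,x4=0010]: 00010000  (ones: 1)
  rows 24-31 [x1,x2,x3,x4=0011]: 00000000  (ones: 0)
  rows 32-39 [x1,x2,x3,x4=0100]: 00010000  (ones: 1)
  rows 40-47 [x1,x2,x3,x4=0101]: 00000000  (ones: 0)
  rows 48-55 [x1,x2,x3,x4=0110]: 00010000  (ones: 1)
  rows 56-63 [x1,x2,x3,x4=0111]: 00000000  (ones: 0)
  rows 64-71 [x1,x2,x3,x4=1000]: 00010000  (ones: 1)
  rows 72-79 [x1,x2,x3,x4=1001]: 00010000  (ones: 1)
  rows 80-87 [x1,x2,x3,x4=1010]: 00110000  (ones: 2)
  rows 88-95 [x1,x2,x3,x4=1011]: 00110000  (ones: 2)
  rows 96-103 [x1,x2,x3,x4=1100]: 00010000  (ones: 1)
  rows 104-111 [x1,x2,x3,x4=1101]: 00010000  (ones: 1)
  rows 112-119 [x1,x2,x3,x4=1110]: 00110000  (ones: 2)
  rows 120-127 [x1,x2,x3,x4=1111]: 00110000  (ones: 2)
Satisfying assignments = 1+0+1+0+1+0+1+0+1+1+2+2+1+1+2+2 = 16

16


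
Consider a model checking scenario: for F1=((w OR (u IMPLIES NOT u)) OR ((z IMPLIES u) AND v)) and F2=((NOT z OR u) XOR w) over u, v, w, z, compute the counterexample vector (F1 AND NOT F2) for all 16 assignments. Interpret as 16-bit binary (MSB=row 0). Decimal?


F1 = ((w OR (u IMPLIES NOT u)) OR ((z IMPLIES u) AND v))
F2 = ((NOT z OR u) XOR w)
Counterexample to F1=>F2 is where F1=1 and F2=0.
Evaluate each row (bits = u,v,w,z, MSB first):
  row 0 [0000]: F1=1 F2=1 -> F1&~F2 -> 0
  row 1 [0001]: F1=1 F2=0 -> F1&~F2 -> 1
  row 2 [0010]: F1=1 F2=0 -> F1&~F2 -> 1
  row 3 [0011]: F1=1 F2=1 -> F1&~F2 -> 0
  row 4 [0100]: F1=1 F2=1 -> F1&~F2 -> 0
  row 5 [0101]: F1=1 F2=0 -> F1&~F2 -> 1
  row 6 [0110]: F1=1 F2=0 -> F1&~F2 -> 1
  row 7 [0111]: F1=1 F2=1 -> F1&~F2 -> 0
  row 8 [1000]: F1=0 F2=1 -> F1&~F2 -> 0
  row 9 [1001]: F1=0 F2=1 -> F1&~F2 -> 0
  row 10 [1010]: F1=1 F2=0 -> F1&~F2 -> 1
  row 11 [1011]: F1=1 F2=0 -> F1&~F2 -> 1
  row 12 [1100]: F1=1 F2=1 -> F1&~F2 -> 0
  row 13 [1101]: F1=1 F2=1 -> F1&~F2 -> 0
  row 14 [1110]: F1=1 F2=0 -> F1&~F2 -> 1
  row 15 [1111]: F1=1 F2=0 -> F1&~F2 -> 1
Full result column, 4 rows per line (u,v fixed per line; w,z runs 00..11 left to right):
  rows 0-3 [u,v=00]: 0110  = hex 6
  rows 4-7 [u,v=01]: 0110  = hex 6
  rows 8-11 [u,v=10]: 0011  = hex 3
  rows 12-15 [u,v=11]: 0011  = hex 3
Counterexample vector (row 0 .. row 15) = 0110011000110011
Output column grouped in 4s = 0110 0110 0011 0011 = 0x6633
Convert to decimal digit by digit (value = value*16 + digit):
  6 -> 6
  6*16 + 6 = 102
  102*16 + 3 = 1635
  1635*16 + 3 = 26163
Decimal = 26163

26163


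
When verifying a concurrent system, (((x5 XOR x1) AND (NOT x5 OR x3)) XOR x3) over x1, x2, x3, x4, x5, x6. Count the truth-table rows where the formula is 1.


Formula: (((x5 XOR x1) AND (NOT x5 OR x3)) XOR x3) over 6 vars (64 rows)
Evaluate each row (x1, x2, x3, x4, x5, x6 as bits, MSB first):
  row 0 [000000]: (((0 XOR 0) AND (NOT 0 OR 0)) XOR 0) -> 0
  row 1 [000001]: (((0 XOR 0) AND (NOT 0 OR 0)) XOR 0) -> 0
  row 2 [000010]: (((1 XOR 0) AND (NOT 1 OR 0)) XOR 0) -> 0
  row 3 [000011]: (((1 XOR 0) AND (NOT 1 OR 0)) XOR 0) -> 0
  row 4 [000100]: (((0 XOR 0) AND (NOT 0 OR 0)) XOR 0) -> 0
  (every remaining row is evaluated the same way; all 64 results are listed next)
Full result column, 8 rows per line (x1,x2,x3 fixed per line; x4,x5,x6 runs 000..111 left to right):
  rows 0-7 [x1,x2,x3=000]: 00000000  (ones: 0)
  rows 8-15 [x1,x2,x3=001]: 11001100  (ones: 4)
  rows 16-23 [x1,x2,x3=010]: 00000000  (ones: 0)
  rows 24-31 [x1,x2,x3=011]: 11001100  (ones: 4)
  rows 32-39 [x1,x2,x3=100]: 11001100  (ones: 4)
  rows 40-47 [x1,x2,x3=101]: 00110011  (ones: 4)
  rows 48-55 [x1,x2,x3=110]: 11001100  (ones: 4)
  rows 56-63 [x1,x2,x3=111]: 00110011  (ones: 4)
Count of 1-rows = 0+4+0+4+4+4+4+4 = 24

24


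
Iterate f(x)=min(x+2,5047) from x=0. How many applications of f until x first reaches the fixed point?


Step 1: x=0, cap=5047, increment=2
Step 2: x grows by 2 each step until capped at 5047; fixed point is x=5047
Step 3: iterations = ceil(5047/2) = 2524

2524


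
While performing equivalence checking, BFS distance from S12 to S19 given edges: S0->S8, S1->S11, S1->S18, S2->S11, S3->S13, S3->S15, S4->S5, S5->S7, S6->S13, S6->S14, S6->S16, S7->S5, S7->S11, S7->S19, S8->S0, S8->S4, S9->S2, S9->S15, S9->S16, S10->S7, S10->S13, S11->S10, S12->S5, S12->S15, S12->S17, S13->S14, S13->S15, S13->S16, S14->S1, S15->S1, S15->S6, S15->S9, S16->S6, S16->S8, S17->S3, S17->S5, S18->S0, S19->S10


BFS layer-by-layer from S12:
  dist 0: {S12}
  dist 1: {S5, S15, S17}
  dist 2: {S1, S3, S6, S7, S9}
  dist 3: {S2, S11, S13, S14, S16, S18, S19}
  -> S19 reached at distance 3
Shortest path length = 3

3


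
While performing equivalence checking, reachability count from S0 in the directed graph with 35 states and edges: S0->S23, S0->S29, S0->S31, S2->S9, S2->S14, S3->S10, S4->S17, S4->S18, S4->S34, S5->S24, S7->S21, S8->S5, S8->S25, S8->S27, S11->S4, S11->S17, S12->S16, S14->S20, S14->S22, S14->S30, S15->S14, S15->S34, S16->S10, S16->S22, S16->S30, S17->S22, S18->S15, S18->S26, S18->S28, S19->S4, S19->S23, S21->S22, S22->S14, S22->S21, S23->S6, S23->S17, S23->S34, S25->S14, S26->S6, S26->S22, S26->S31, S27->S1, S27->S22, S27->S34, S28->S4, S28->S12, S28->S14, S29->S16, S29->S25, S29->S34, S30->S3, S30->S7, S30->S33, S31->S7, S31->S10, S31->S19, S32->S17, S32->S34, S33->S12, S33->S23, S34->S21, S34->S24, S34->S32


BFS from S0:
  layer 0: {S0}
  layer 1: {S23, S29, S31}
  layer 2: {S6, S7, S10, S16, S17, S19, S25, S34}
  layer 3: {S4, S14, S21, S22, S24, S30, S32}
  layer 4: {S3, S18, S20, S33}
  layer 5: {S12, S15, S26, S28}
Reachable set: {S0, S3, S4, S6, S7, S10, S12, S14, S15, S16, S17, S18, S19, S20, S21, S22, S23, S24, S25, S26, S28, S29, S30, S31, S32, S33, S34}
Count = 27

27


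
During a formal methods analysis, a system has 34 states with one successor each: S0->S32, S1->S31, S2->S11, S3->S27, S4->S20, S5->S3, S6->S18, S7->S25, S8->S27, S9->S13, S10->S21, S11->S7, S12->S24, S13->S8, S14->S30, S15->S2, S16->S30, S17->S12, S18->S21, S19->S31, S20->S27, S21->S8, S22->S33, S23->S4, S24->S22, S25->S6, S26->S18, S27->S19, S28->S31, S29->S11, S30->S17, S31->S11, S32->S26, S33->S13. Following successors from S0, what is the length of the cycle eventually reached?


Trace from S0 until a state repeats:
  S0 -> S32 -> S26 -> S18 -> S21 -> S8 -> S27 -> S19 -> S31 -> S11 -> S7 -> S25 -> S6 -> S18
S18 first seen at step 3, revisited at step 13.
Cycle length = 13 - 3 = 10

10


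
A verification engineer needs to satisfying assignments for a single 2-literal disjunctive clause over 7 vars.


Step 1: Total=2^7=128
Step 2: Unsat when all 2 false: 2^5=32
Step 3: Sat=128-32=96

96


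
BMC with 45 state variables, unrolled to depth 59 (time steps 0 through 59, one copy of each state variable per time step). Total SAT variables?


BMC unrolls to depth k, creating one copy of each state var for steps 0..k.
Step count = 59 + 1 = 60 (steps 0 through 59)
Vars per step = 45
Total = 45 * 60 = 2700

2700


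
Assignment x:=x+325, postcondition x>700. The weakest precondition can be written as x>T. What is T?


Formula: wp(x:=E, P) = P[E/x] (substitute E for x in postcondition)
Step 1: Postcondition: x>700
Step 2: Substitute x+325 for x: x+325>700
Step 3: Solve for x: x > 700-325 = 375

375


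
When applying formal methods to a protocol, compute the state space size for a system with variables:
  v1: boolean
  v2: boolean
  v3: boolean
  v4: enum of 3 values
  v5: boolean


State space = product of domain sizes of all variables.
Domain sizes:
  v1 (boolean): 2
  v2 (boolean): 2
  v3 (boolean): 2
  v4 (enum of 3 values): 3
  v5 (boolean): 2
Product = 2 * 2 * 2 * 3 * 2 = 48

48


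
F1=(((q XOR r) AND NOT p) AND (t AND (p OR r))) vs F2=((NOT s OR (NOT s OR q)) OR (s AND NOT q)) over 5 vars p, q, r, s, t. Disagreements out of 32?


F1 = (((q XOR r) AND NOT p) AND (t AND (p OR r)))
F2 = ((NOT s OR (NOT s OR q)) OR (s AND NOT q))
Evaluate both on each of 32 rows (bits = p,q,r,s,t):
  row 0 [00000]: F1=0 F2=1 (differ) -> 1
  row 1 [00001]: F1=0 F2=1 (differ) -> 1
  row 2 [00010]: F1=0 F2=1 (differ) -> 1
  row 3 [00011]: F1=0 F2=1 (differ) -> 1
  row 4 [00100]: F1=0 F2=1 (differ) -> 1
  row 5 [00101]: F1=1 F2=1 -> 0
  row 6 [00110]: F1=0 F2=1 (differ) -> 1
  row 7 [00111]: F1=1 F2=1 -> 0
  row 8 [01000]: F1=0 F2=1 (differ) -> 1
  row 9 [01001]: F1=0 F2=1 (differ) -> 1
  row 10 [01010]: F1=0 F2=1 (differ) -> 1
  row 11 [01011]: F1=0 F2=1 (differ) -> 1
  row 12 [01100]: F1=0 F2=1 (differ) -> 1
  row 13 [01101]: F1=0 F2=1 (differ) -> 1
  row 14 [01110]: F1=0 F2=1 (differ) -> 1
  row 15 [01111]: F1=0 F2=1 (differ) -> 1
  row 16 [10000]: F1=0 F2=1 (differ) -> 1
  row 17 [10001]: F1=0 F2=1 (differ) -> 1
  row 18 [10010]: F1=0 F2=1 (differ) -> 1
  row 19 [10011]: F1=0 F2=1 (differ) -> 1
  row 20 [10100]: F1=0 F2=1 (differ) -> 1
  row 21 [10101]: F1=0 F2=1 (differ) -> 1
  row 22 [10110]: F1=0 F2=1 (differ) -> 1
  row 23 [10111]: F1=0 F2=1 (differ) -> 1
  row 24 [11000]: F1=0 F2=1 (differ) -> 1
  row 25 [11001]: F1=0 F2=1 (differ) -> 1
  row 26 [11010]: F1=0 F2=1 (differ) -> 1
  row 27 [11011]: F1=0 F2=1 (differ) -> 1
  row 28 [11100]: F1=0 F2=1 (differ) -> 1
  row 29 [11101]: F1=0 F2=1 (differ) -> 1
  row 30 [11110]: F1=0 F2=1 (differ) -> 1
  row 31 [11111]: F1=0 F2=1 (differ) -> 1
Full result column, 8 rows per line (p,q fixed per line; r,s,t runs 000..111 left to right):
  rows 0-7 [p,q=00]: 11111010  (ones: 6)
  rows 8-15 [p,q=01]: 11111111  (ones: 8)
  rows 16-23 [p,q=10]: 11111111  (ones: 8)
  rows 24-31 [p,q=11]: 11111111  (ones: 8)
Disagreements = 6+8+8+8 = 30

30


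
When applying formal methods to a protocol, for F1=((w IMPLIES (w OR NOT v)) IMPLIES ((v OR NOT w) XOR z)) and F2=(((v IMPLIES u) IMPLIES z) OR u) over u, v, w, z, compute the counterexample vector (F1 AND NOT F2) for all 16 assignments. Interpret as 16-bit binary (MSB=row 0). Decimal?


F1 = ((w IMPLIES (w OR NOT v)) IMPLIES ((v OR NOT w) XOR z))
F2 = (((v IMPLIES u) IMPLIES z) OR u)
Counterexample to F1=>F2 is where F1=1 and F2=0.
Evaluate each row (bits = u,v,w,z, MSB first):
  row 0 [0000]: F1=1 F2=0 -> F1&~F2 -> 1
  row 1 [0001]: F1=0 F2=1 -> F1&~F2 -> 0
  row 2 [0010]: F1=0 F2=0 -> F1&~F2 -> 0
  row 3 [0011]: F1=1 F2=1 -> F1&~F2 -> 0
  row 4 [0100]: F1=1 F2=1 -> F1&~F2 -> 0
  row 5 [0101]: F1=0 F2=1 -> F1&~F2 -> 0
  row 6 [0110]: F1=1 F2=1 -> F1&~F2 -> 0
  row 7 [0111]: F1=0 F2=1 -> F1&~F2 -> 0
  row 8 [1000]: F1=1 F2=1 -> F1&~F2 -> 0
  row 9 [1001]: F1=0 F2=1 -> F1&~F2 -> 0
  row 10 [1010]: F1=0 F2=1 -> F1&~F2 -> 0
  row 11 [1011]: F1=1 F2=1 -> F1&~F2 -> 0
  row 12 [1100]: F1=1 F2=1 -> F1&~F2 -> 0
  row 13 [1101]: F1=0 F2=1 -> F1&~F2 -> 0
  row 14 [1110]: F1=1 F2=1 -> F1&~F2 -> 0
  row 15 [1111]: F1=0 F2=1 -> F1&~F2 -> 0
Full result column, 4 rows per line (u,v fixed per line; w,z runs 00..11 left to right):
  rows 0-3 [u,v=00]: 1000  = hex 8
  rows 4-7 [u,v=01]: 0000  = hex 0
  rows 8-11 [u,v=10]: 0000  = hex 0
  rows 12-15 [u,v=11]: 0000  = hex 0
Counterexample vector (row 0 .. row 15) = 1000000000000000
Output column grouped in 4s = 1000 0000 0000 0000 = 0x8000
Convert to decimal digit by digit (value = value*16 + digit):
  8 -> 8
  8*16 + 0 = 128
  128*16 + 0 = 2048
  2048*16 + 0 = 32768
Decimal = 32768

32768


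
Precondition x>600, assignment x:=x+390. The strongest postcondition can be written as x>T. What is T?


Formula: sp(P, x:=E) = exists old_x. (x = E[old_x/x]) AND P[old_x/x] (old_x is the value of x before the assignment; eliminate old_x by solving x = E[old_x/x] for old_x)
Step 1: Precondition P: x>600, i.e. old_x > 600
Step 2: Assignment gives x = old_x + 390, so old_x = x - 390
Step 3: Substitute into P: x - 390 > 600
Step 4: Simplify: x > 600+390 = 990

990


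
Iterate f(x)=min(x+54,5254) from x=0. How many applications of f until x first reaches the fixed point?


Step 1: x=0, cap=5254, increment=54
Step 2: x grows by 54 each step until capped at 5254; fixed point is x=5254
Step 3: iterations = ceil(5254/54) = 98

98


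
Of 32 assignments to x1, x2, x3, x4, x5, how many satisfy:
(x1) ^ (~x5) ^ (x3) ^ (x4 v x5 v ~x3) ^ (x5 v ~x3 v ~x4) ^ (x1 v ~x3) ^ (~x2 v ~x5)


CNF with 7 clauses over 5 vars (32 assignments).
An assignment satisfies CNF iff every clause has >=1 true literal.
Check each row (bits = x1,x2,x3,x4,x5; clause T/F shown):
  row 0 [00000]: clauses=FTFTTTT -> 0
  row 1 [00001]: clauses=FFFTTTT -> 0
  row 2 [00010]: clauses=FTFTTTT -> 0
  row 3 [00011]: clauses=FFFTTTT -> 0
  row 4 [00100]: clauses=FTTFTFT -> 0
  row 5 [00101]: clauses=FFTTTFT -> 0
  row 6 [00110]: clauses=FTTTFFT -> 0
  row 7 [00111]: clauses=FFTTTFT -> 0
  row 8 [01000]: clauses=FTFTTTT -> 0
  row 9 [01001]: clauses=FFFTTTF -> 0
  row 10 [01010]: clauses=FTFTTTT -> 0
  row 11 [01011]: clauses=FFFTTTF -> 0
  row 12 [01100]: clauses=FTTFTFT -> 0
  row 13 [01101]: clauses=FFTTTFF -> 0
  row 14 [01110]: clauses=FTTTFFT -> 0
  row 15 [01111]: clauses=FFTTTFF -> 0
  row 16 [10000]: clauses=TTFTTTT -> 0
  row 17 [10001]: clauses=TFFTTTT -> 0
  row 18 [10010]: clauses=TTFTTTT -> 0
  row 19 [10011]: clauses=TFFTTTT -> 0
  row 20 [10100]: clauses=TTTFTTT -> 0
  row 21 [10101]: clauses=TFTTTTT -> 0
  row 22 [10110]: clauses=TTTTFTT -> 0
  row 23 [10111]: clauses=TFTTTTT -> 0
  row 24 [11000]: clauses=TTFTTTT -> 0
  row 25 [11001]: clauses=TFFTTTF -> 0
  row 26 [11010]: clauses=TTFTTTT -> 0
  row 27 [11011]: clauses=TFFTTTF -> 0
  row 28 [11100]: clauses=TTTFTTT -> 0
  row 29 [11101]: clauses=TFTTTTF -> 0
  row 30 [11110]: clauses=TTTTFTT -> 0
  row 31 [11111]: clauses=TFTTTTF -> 0
Full result column, 8 rows per line (x1,x2 fixed per line; x3,x4,x5 runs 000..111 left to right):
  rows 0-7 [x1,x2=00]: 00000000  (ones: 0)
  rows 8-15 [x1,x2=01]: 00000000  (ones: 0)
  rows 16-23 [x1,x2=10]: 00000000  (ones: 0)
  rows 24-31 [x1,x2=11]: 00000000  (ones: 0)
Satisfying assignments = 0+0+0+0 = 0

0


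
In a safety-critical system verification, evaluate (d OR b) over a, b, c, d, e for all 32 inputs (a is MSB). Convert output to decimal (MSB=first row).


Formula: (d OR b) over a, b, c, d, e (32 rows)
Evaluate each row (bits = a,b,c,d,e, MSB first):
  row 0 [00000]: (0 OR 0) -> 0
  row 1 [00001]: (0 OR 0) -> 0
  row 2 [00010]: (1 OR 0) -> 1
  row 3 [00011]: (1 OR 0) -> 1
  row 4 [00100]: (0 OR 0) -> 0
  row 5 [00101]: (0 OR 0) -> 0
  row 6 [00110]: (1 OR 0) -> 1
  row 7 [00111]: (1 OR 0) -> 1
  row 8 [01000]: (0 OR 1) -> 1
  row 9 [01001]: (0 OR 1) -> 1
  row 10 [01010]: (1 OR 1) -> 1
  row 11 [01011]: (1 OR 1) -> 1
  row 12 [01100]: (0 OR 1) -> 1
  row 13 [01101]: (0 OR 1) -> 1
  row 14 [01110]: (1 OR 1) -> 1
  row 15 [01111]: (1 OR 1) -> 1
  row 16 [10000]: (0 OR 0) -> 0
  row 17 [10001]: (0 OR 0) -> 0
  row 18 [10010]: (1 OR 0) -> 1
  row 19 [10011]: (1 OR 0) -> 1
  row 20 [10100]: (0 OR 0) -> 0
  row 21 [10101]: (0 OR 0) -> 0
  row 22 [10110]: (1 OR 0) -> 1
  row 23 [10111]: (1 OR 0) -> 1
  row 24 [11000]: (0 OR 1) -> 1
  row 25 [11001]: (0 OR 1) -> 1
  row 26 [11010]: (1 OR 1) -> 1
  row 27 [11011]: (1 OR 1) -> 1
  row 28 [11100]: (0 OR 1) -> 1
  row 29 [11101]: (0 OR 1) -> 1
  row 30 [11110]: (1 OR 1) -> 1
  row 31 [11111]: (1 OR 1) -> 1
Full result column, 4 rows per line (a,b,c fixed per line; d,e runs 00..11 left to right):
  rows 0-3 [a,b,c=000]: 0011  = hex 3
  rows 4-7 [a,b,c=001]: 0011  = hex 3
  rows 8-11 [a,b,c=010]: 1111  = hex F
  rows 12-15 [a,b,c=011]: 1111  = hex F
  rows 16-19 [a,b,c=100]: 0011  = hex 3
  rows 20-23 [a,b,c=101]: 0011  = hex 3
  rows 24-27 [a,b,c=110]: 1111  = hex F
  rows 28-31 [a,b,c=111]: 1111  = hex F
Output column (row 0 .. row 31) = 00110011111111110011001111111111
Output column grouped in 4s = 0011 0011 1111 1111 0011 0011 1111 1111 = 0x33FF33FF
Convert to decimal digit by digit (value = value*16 + digit):
  3 -> 3
  3*16 + 3 = 51
  51*16 + 15 (F) = 831
  831*16 + 15 (F) = 13311
  13311*16 + 3 = 212979
  212979*16 + 3 = 3407667
  3407667*16 + 15 (F) = 54522687
  54522687*16 + 15 (F) = 872363007
Decimal = 872363007

872363007


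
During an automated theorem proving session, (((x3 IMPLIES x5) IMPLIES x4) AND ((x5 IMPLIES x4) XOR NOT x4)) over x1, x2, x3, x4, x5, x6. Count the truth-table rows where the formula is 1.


Formula: (((x3 IMPLIES x5) IMPLIES x4) AND ((x5 IMPLIES x4) XOR NOT x4)) over 6 vars (64 rows)
Evaluate each row (x1, x2, x3, x4, x5, x6 as bits, MSB first):
  row 0 [000000]: (((0 IMPLIES 0) IMPLIES 0) AND ((0 IMPLIES 0) XOR NOT 0)) -> 0
  row 1 [000001]: (((0 IMPLIES 0) IMPLIES 0) AND ((0 IMPLIES 0) XOR NOT 0)) -> 0
  row 2 [000010]: (((0 IMPLIES 1) IMPLIES 0) AND ((1 IMPLIES 0) XOR NOT 0)) -> 0
  row 3 [000011]: (((0 IMPLIES 1) IMPLIES 0) AND ((1 IMPLIES 0) XOR NOT 0)) -> 0
  row 4 [000100]: (((0 IMPLIES 0) IMPLIES 1) AND ((0 IMPLIES 1) XOR NOT 1)) -> 1
  (every remaining row is evaluated the same way; all 64 results are listed next)
Full result column, 8 rows per line (x1,x2,x3 fixed per line; x4,x5,x6 runs 000..111 left to right):
  rows 0-7 [x1,x2,x3=000]: 00001111  (ones: 4)
  rows 8-15 [x1,x2,x3=001]: 00001111  (ones: 4)
  rows 16-23 [x1,x2,x3=010]: 00001111  (ones: 4)
  rows 24-31 [x1,x2,x3=011]: 00001111  (ones: 4)
  rows 32-39 [x1,x2,x3=100]: 00001111  (ones: 4)
  rows 40-47 [x1,x2,x3=101]: 00001111  (ones: 4)
  rows 48-55 [x1,x2,x3=110]: 00001111  (ones: 4)
  rows 56-63 [x1,x2,x3=111]: 00001111  (ones: 4)
Count of 1-rows = 4+4+4+4+4+4+4+4 = 32

32


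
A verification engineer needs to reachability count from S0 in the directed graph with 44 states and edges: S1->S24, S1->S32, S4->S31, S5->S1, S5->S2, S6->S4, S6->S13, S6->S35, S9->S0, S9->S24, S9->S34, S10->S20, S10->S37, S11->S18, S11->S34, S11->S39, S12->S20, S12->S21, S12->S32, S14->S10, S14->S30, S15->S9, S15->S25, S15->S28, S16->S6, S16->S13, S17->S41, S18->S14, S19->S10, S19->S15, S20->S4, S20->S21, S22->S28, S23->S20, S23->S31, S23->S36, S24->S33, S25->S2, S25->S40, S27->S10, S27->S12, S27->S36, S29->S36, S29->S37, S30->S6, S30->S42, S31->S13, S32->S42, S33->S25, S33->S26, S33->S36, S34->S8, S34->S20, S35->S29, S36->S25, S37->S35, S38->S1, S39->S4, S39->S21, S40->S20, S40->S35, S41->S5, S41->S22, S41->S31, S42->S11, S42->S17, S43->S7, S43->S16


BFS from S0:
  layer 0: {S0}
Reachable set: {S0}
Count = 1

1


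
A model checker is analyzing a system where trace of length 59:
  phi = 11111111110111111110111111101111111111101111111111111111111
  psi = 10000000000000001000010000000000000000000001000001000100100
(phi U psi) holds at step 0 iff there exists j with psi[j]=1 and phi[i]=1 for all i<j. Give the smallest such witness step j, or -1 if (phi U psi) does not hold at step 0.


(phi U psi) at 0: need smallest j with psi[j]=1 and phi[i]=1 for all i in [0,j).
Scan from step 0:
  step 0: psi=1 and phi held for [0,0) -> witness found
Witness step = 0

0


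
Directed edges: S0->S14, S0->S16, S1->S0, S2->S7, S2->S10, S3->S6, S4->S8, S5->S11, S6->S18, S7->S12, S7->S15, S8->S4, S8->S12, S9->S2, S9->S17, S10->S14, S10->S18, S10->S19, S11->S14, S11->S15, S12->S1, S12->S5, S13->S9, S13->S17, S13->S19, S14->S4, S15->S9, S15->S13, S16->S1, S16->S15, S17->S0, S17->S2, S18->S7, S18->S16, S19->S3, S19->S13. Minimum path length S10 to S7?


BFS layer-by-layer from S10:
  dist 0: {S10}
  dist 1: {S14, S18, S19}
  dist 2: {S3, S4, S7, S13, S16}
  -> S7 reached at distance 2
Shortest path length = 2

2


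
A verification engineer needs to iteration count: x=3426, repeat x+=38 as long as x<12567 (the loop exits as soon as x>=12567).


Step 1: x goes from 3426 toward 12567 by 38; the body runs while x<12567, so iterations = ceil((bound-start)/step)
Step 2: Distance=9141
Step 3: ceil(9141/38)=241

241


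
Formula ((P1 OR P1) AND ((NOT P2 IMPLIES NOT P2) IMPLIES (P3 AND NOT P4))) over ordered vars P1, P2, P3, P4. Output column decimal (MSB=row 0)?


Formula: ((P1 OR P1) AND ((NOT P2 IMPLIES NOT P2) IMPLIES (P3 AND NOT P4))) over P1, P2, P3, P4 (16 rows)
Evaluate each row (bits = P1,P2,P3,P4, MSB first):
  row 0 [0000]: ((0 OR 0) AND ((NOT 0 IMPLIES NOT 0) IMPLIES (0 AND NOT 0))) -> 0
  row 1 [0001]: ((0 OR 0) AND ((NOT 0 IMPLIES NOT 0) IMPLIES (0 AND NOT 1))) -> 0
  row 2 [0010]: ((0 OR 0) AND ((NOT 0 IMPLIES NOT 0) IMPLIES (1 AND NOT 0))) -> 0
  row 3 [0011]: ((0 OR 0) AND ((NOT 0 IMPLIES NOT 0) IMPLIES (1 AND NOT 1))) -> 0
  row 4 [0100]: ((0 OR 0) AND ((NOT 1 IMPLIES NOT 1) IMPLIES (0 AND NOT 0))) -> 0
  row 5 [0101]: ((0 OR 0) AND ((NOT 1 IMPLIES NOT 1) IMPLIES (0 AND NOT 1))) -> 0
  row 6 [0110]: ((0 OR 0) AND ((NOT 1 IMPLIES NOT 1) IMPLIES (1 AND NOT 0))) -> 0
  row 7 [0111]: ((0 OR 0) AND ((NOT 1 IMPLIES NOT 1) IMPLIES (1 AND NOT 1))) -> 0
  row 8 [1000]: ((1 OR 1) AND ((NOT 0 IMPLIES NOT 0) IMPLIES (0 AND NOT 0))) -> 0
  row 9 [1001]: ((1 OR 1) AND ((NOT 0 IMPLIES NOT 0) IMPLIES (0 AND NOT 1))) -> 0
  row 10 [1010]: ((1 OR 1) AND ((NOT 0 IMPLIES NOT 0) IMPLIES (1 AND NOT 0))) -> 1
  row 11 [1011]: ((1 OR 1) AND ((NOT 0 IMPLIES NOT 0) IMPLIES (1 AND NOT 1))) -> 0
  row 12 [1100]: ((1 OR 1) AND ((NOT 1 IMPLIES NOT 1) IMPLIES (0 AND NOT 0))) -> 0
  row 13 [1101]: ((1 OR 1) AND ((NOT 1 IMPLIES NOT 1) IMPLIES (0 AND NOT 1))) -> 0
  row 14 [1110]: ((1 OR 1) AND ((NOT 1 IMPLIES NOT 1) IMPLIES (1 AND NOT 0))) -> 1
  row 15 [1111]: ((1 OR 1) AND ((NOT 1 IMPLIES NOT 1) IMPLIES (1 AND NOT 1))) -> 0
Full result column, 4 rows per line (P1,P2 fixed per line; P3,P4 runs 00..11 left to right):
  rows 0-3 [P1,P2=00]: 0000  = hex 0
  rows 4-7 [P1,P2=01]: 0000  = hex 0
  rows 8-11 [P1,P2=10]: 0010  = hex 2
  rows 12-15 [P1,P2=11]: 0010  = hex 2
Output column (row 0 .. row 15) = 0000000000100010
Output column grouped in 4s = 0000 0000 0010 0010 = 0x0022
Convert to decimal digit by digit (value = value*16 + digit):
  0 -> 0
  0*16 + 0 = 0
  0*16 + 2 = 2
  2*16 + 2 = 34
Decimal = 34

34


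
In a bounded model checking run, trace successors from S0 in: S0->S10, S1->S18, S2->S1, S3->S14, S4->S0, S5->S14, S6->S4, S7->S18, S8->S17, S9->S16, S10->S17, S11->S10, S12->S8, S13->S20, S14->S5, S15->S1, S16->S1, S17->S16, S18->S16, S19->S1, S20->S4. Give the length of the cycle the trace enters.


Trace from S0 until a state repeats:
  S0 -> S10 -> S17 -> S16 -> S1 -> S18 -> S16
S16 first seen at step 3, revisited at step 6.
Cycle length = 6 - 3 = 3

3


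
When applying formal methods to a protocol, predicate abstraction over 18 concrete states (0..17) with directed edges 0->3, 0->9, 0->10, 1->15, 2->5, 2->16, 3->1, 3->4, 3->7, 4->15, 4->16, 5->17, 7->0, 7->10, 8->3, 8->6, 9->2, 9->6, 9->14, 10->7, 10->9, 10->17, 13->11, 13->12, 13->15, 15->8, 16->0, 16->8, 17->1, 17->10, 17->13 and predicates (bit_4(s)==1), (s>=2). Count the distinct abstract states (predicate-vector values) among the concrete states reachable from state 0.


BFS from 0:
Concrete reachable: {0, 1, 2, 3, 4, 5, 6, 7, 8, 9, 10, 11, 12, 13, 14, 15, 16, 17}
Abstract via predicates (bit_4(s)==1), (s>=2):
  (0,0) <- {0, 1}
  (0,1) <- {2, 3, 4, 5, 6, 7, 8, 9, 10, 11, 12, 13, 14, 15}
  (1,1) <- {16, 17}
Distinct abstract states = 3

3


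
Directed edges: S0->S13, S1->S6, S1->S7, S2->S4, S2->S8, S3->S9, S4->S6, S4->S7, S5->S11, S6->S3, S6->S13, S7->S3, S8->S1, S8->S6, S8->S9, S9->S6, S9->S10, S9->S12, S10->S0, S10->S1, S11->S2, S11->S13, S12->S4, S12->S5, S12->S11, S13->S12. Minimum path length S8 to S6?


BFS layer-by-layer from S8:
  dist 0: {S8}
  dist 1: {S1, S6, S9}
  -> S6 reached at distance 1
Shortest path length = 1

1


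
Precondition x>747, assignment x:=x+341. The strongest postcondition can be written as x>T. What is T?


Formula: sp(P, x:=E) = exists old_x. (x = E[old_x/x]) AND P[old_x/x] (old_x is the value of x before the assignment; eliminate old_x by solving x = E[old_x/x] for old_x)
Step 1: Precondition P: x>747, i.e. old_x > 747
Step 2: Assignment gives x = old_x + 341, so old_x = x - 341
Step 3: Substitute into P: x - 341 > 747
Step 4: Simplify: x > 747+341 = 1088

1088


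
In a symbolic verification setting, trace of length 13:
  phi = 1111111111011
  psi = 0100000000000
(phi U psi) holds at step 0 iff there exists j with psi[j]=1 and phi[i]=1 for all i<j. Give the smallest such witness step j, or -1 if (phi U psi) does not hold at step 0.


(phi U psi) at 0: need smallest j with psi[j]=1 and phi[i]=1 for all i in [0,j).
Scan from step 0:
  step 0: phi=1, psi=0 -> continue
  step 1: psi=1 and phi held for [0,1) -> witness found
Witness step = 1

1


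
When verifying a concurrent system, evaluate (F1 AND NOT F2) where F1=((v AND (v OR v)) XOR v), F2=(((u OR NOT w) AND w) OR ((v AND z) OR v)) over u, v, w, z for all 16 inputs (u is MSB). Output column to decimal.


F1 = ((v AND (v OR v)) XOR v)
F2 = (((u OR NOT w) AND w) OR ((v AND z) OR v))
Counterexample to F1=>F2 is where F1=1 and F2=0.
Evaluate each row (bits = u,v,w,z, MSB first):
  row 0 [0000]: F1=0 F2=0 -> F1&~F2 -> 0
  row 1 [0001]: F1=0 F2=0 -> F1&~F2 -> 0
  row 2 [0010]: F1=0 F2=0 -> F1&~F2 -> 0
  row 3 [0011]: F1=0 F2=0 -> F1&~F2 -> 0
  row 4 [0100]: F1=0 F2=1 -> F1&~F2 -> 0
  row 5 [0101]: F1=0 F2=1 -> F1&~F2 -> 0
  row 6 [0110]: F1=0 F2=1 -> F1&~F2 -> 0
  row 7 [0111]: F1=0 F2=1 -> F1&~F2 -> 0
  row 8 [1000]: F1=0 F2=0 -> F1&~F2 -> 0
  row 9 [1001]: F1=0 F2=0 -> F1&~F2 -> 0
  row 10 [1010]: F1=0 F2=1 -> F1&~F2 -> 0
  row 11 [1011]: F1=0 F2=1 -> F1&~F2 -> 0
  row 12 [1100]: F1=0 F2=1 -> F1&~F2 -> 0
  row 13 [1101]: F1=0 F2=1 -> F1&~F2 -> 0
  row 14 [1110]: F1=0 F2=1 -> F1&~F2 -> 0
  row 15 [1111]: F1=0 F2=1 -> F1&~F2 -> 0
Full result column, 4 rows per line (u,v fixed per line; w,z runs 00..11 left to right):
  rows 0-3 [u,v=00]: 0000  = hex 0
  rows 4-7 [u,v=01]: 0000  = hex 0
  rows 8-11 [u,v=10]: 0000  = hex 0
  rows 12-15 [u,v=11]: 0000  = hex 0
Counterexample vector (row 0 .. row 15) = 0000000000000000
Output column grouped in 4s = 0000 0000 0000 0000 = 0x0000
Convert to decimal digit by digit (value = value*16 + digit):
  0 -> 0
  0*16 + 0 = 0
  0*16 + 0 = 0
  0*16 + 0 = 0
Decimal = 0

0


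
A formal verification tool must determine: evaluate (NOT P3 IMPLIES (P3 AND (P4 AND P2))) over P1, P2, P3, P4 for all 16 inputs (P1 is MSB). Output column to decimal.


Formula: (NOT P3 IMPLIES (P3 AND (P4 AND P2))) over P1, P2, P3, P4 (16 rows)
Evaluate each row (bits = P1,P2,P3,P4, MSB first):
  row 0 [0000]: (NOT 0 IMPLIES (0 AND (0 AND 0))) -> 0
  row 1 [0001]: (NOT 0 IMPLIES (0 AND (1 AND 0))) -> 0
  row 2 [0010]: (NOT 1 IMPLIES (1 AND (0 AND 0))) -> 1
  row 3 [0011]: (NOT 1 IMPLIES (1 AND (1 AND 0))) -> 1
  row 4 [0100]: (NOT 0 IMPLIES (0 AND (0 AND 1))) -> 0
  row 5 [0101]: (NOT 0 IMPLIES (0 AND (1 AND 1))) -> 0
  row 6 [0110]: (NOT 1 IMPLIES (1 AND (0 AND 1))) -> 1
  row 7 [0111]: (NOT 1 IMPLIES (1 AND (1 AND 1))) -> 1
  row 8 [1000]: (NOT 0 IMPLIES (0 AND (0 AND 0))) -> 0
  row 9 [1001]: (NOT 0 IMPLIES (0 AND (1 AND 0))) -> 0
  row 10 [1010]: (NOT 1 IMPLIES (1 AND (0 AND 0))) -> 1
  row 11 [1011]: (NOT 1 IMPLIES (1 AND (1 AND 0))) -> 1
  row 12 [1100]: (NOT 0 IMPLIES (0 AND (0 AND 1))) -> 0
  row 13 [1101]: (NOT 0 IMPLIES (0 AND (1 AND 1))) -> 0
  row 14 [1110]: (NOT 1 IMPLIES (1 AND (0 AND 1))) -> 1
  row 15 [1111]: (NOT 1 IMPLIES (1 AND (1 AND 1))) -> 1
Full result column, 4 rows per line (P1,P2 fixed per line; P3,P4 runs 00..11 left to right):
  rows 0-3 [P1,P2=00]: 0011  = hex 3
  rows 4-7 [P1,P2=01]: 0011  = hex 3
  rows 8-11 [P1,P2=10]: 0011  = hex 3
  rows 12-15 [P1,P2=11]: 0011  = hex 3
Output column (row 0 .. row 15) = 0011001100110011
Output column grouped in 4s = 0011 0011 0011 0011 = 0x3333
Convert to decimal digit by digit (value = value*16 + digit):
  3 -> 3
  3*16 + 3 = 51
  51*16 + 3 = 819
  819*16 + 3 = 13107
Decimal = 13107

13107


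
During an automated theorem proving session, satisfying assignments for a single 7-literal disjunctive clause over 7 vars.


Step 1: Total=2^7=128
Step 2: Unsat when all 7 false: 2^0=1
Step 3: Sat=128-1=127

127


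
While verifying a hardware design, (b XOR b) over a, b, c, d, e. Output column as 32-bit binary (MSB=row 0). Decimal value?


Formula: (b XOR b) over a, b, c, d, e (32 rows)
Evaluate each row (bits = a,b,c,d,e, MSB first):
  row 0 [00000]: (0 XOR 0) -> 0
  row 1 [00001]: (0 XOR 0) -> 0
  row 2 [00010]: (0 XOR 0) -> 0
  row 3 [00011]: (0 XOR 0) -> 0
  row 4 [00100]: (0 XOR 0) -> 0
  row 5 [00101]: (0 XOR 0) -> 0
  row 6 [00110]: (0 XOR 0) -> 0
  row 7 [00111]: (0 XOR 0) -> 0
  row 8 [01000]: (1 XOR 1) -> 0
  row 9 [01001]: (1 XOR 1) -> 0
  row 10 [01010]: (1 XOR 1) -> 0
  row 11 [01011]: (1 XOR 1) -> 0
  row 12 [01100]: (1 XOR 1) -> 0
  row 13 [01101]: (1 XOR 1) -> 0
  row 14 [01110]: (1 XOR 1) -> 0
  row 15 [01111]: (1 XOR 1) -> 0
  row 16 [10000]: (0 XOR 0) -> 0
  row 17 [10001]: (0 XOR 0) -> 0
  row 18 [10010]: (0 XOR 0) -> 0
  row 19 [10011]: (0 XOR 0) -> 0
  row 20 [10100]: (0 XOR 0) -> 0
  row 21 [10101]: (0 XOR 0) -> 0
  row 22 [10110]: (0 XOR 0) -> 0
  row 23 [10111]: (0 XOR 0) -> 0
  row 24 [11000]: (1 XOR 1) -> 0
  row 25 [11001]: (1 XOR 1) -> 0
  row 26 [11010]: (1 XOR 1) -> 0
  row 27 [11011]: (1 XOR 1) -> 0
  row 28 [11100]: (1 XOR 1) -> 0
  row 29 [11101]: (1 XOR 1) -> 0
  row 30 [11110]: (1 XOR 1) -> 0
  row 31 [11111]: (1 XOR 1) -> 0
Full result column, 4 rows per line (a,b,c fixed per line; d,e runs 00..11 left to right):
  rows 0-3 [a,b,c=000]: 0000  = hex 0
  rows 4-7 [a,b,c=001]: 0000  = hex 0
  rows 8-11 [a,b,c=010]: 0000  = hex 0
  rows 12-15 [a,b,c=011]: 0000  = hex 0
  rows 16-19 [a,b,c=100]: 0000  = hex 0
  rows 20-23 [a,b,c=101]: 0000  = hex 0
  rows 24-27 [a,b,c=110]: 0000  = hex 0
  rows 28-31 [a,b,c=111]: 0000  = hex 0
Output column (row 0 .. row 31) = 00000000000000000000000000000000
Output column grouped in 4s = 0000 0000 0000 0000 0000 0000 0000 0000 = 0x00000000
Convert to decimal digit by digit (value = value*16 + digit):
  0 -> 0
  0*16 + 0 = 0
  0*16 + 0 = 0
  0*16 + 0 = 0
  0*16 + 0 = 0
  0*16 + 0 = 0
  0*16 + 0 = 0
  0*16 + 0 = 0
Decimal = 0

0


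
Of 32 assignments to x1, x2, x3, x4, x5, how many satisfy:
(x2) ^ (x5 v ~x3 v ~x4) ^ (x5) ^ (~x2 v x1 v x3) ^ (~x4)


CNF with 5 clauses over 5 vars (32 assignments).
An assignment satisfies CNF iff every clause has >=1 true literal.
Check each row (bits = x1,x2,x3,x4,x5; clause T/F shown):
  row 0 [00000]: clauses=FTFTT -> 0
  row 1 [00001]: clauses=FTTTT -> 0
  row 2 [00010]: clauses=FTFTF -> 0
  row 3 [00011]: clauses=FTTTF -> 0
  row 4 [00100]: clauses=FTFTT -> 0
  row 5 [00101]: clauses=FTTTT -> 0
  row 6 [00110]: clauses=FFFTF -> 0
  row 7 [00111]: clauses=FTTTF -> 0
  row 8 [01000]: clauses=TTFFT -> 0
  row 9 [01001]: clauses=TTTFT -> 0
  row 10 [01010]: clauses=TTFFF -> 0
  row 11 [01011]: clauses=TTTFF -> 0
  row 12 [01100]: clauses=TTFTT -> 0
  row 13 [01101]: clauses=TTTTT -> 1
  row 14 [01110]: clauses=TFFTF -> 0
  row 15 [01111]: clauses=TTTTF -> 0
  row 16 [10000]: clauses=FTFTT -> 0
  row 17 [10001]: clauses=FTTTT -> 0
  row 18 [10010]: clauses=FTFTF -> 0
  row 19 [10011]: clauses=FTTTF -> 0
  row 20 [10100]: clauses=FTFTT -> 0
  row 21 [10101]: clauses=FTTTT -> 0
  row 22 [10110]: clauses=FFFTF -> 0
  row 23 [10111]: clauses=FTTTF -> 0
  row 24 [11000]: clauses=TTFTT -> 0
  row 25 [11001]: clauses=TTTTT -> 1
  row 26 [11010]: clauses=TTFTF -> 0
  row 27 [11011]: clauses=TTTTF -> 0
  row 28 [11100]: clauses=TTFTT -> 0
  row 29 [11101]: clauses=TTTTT -> 1
  row 30 [11110]: clauses=TFFTF -> 0
  row 31 [11111]: clauses=TTTTF -> 0
Full result column, 8 rows per line (x1,x2 fixed per line; x3,x4,x5 runs 000..111 left to right):
  rows 0-7 [x1,x2=00]: 00000000  (ones: 0)
  rows 8-15 [x1,x2=01]: 00000100  (ones: 1)
  rows 16-23 [x1,x2=10]: 00000000  (ones: 0)
  rows 24-31 [x1,x2=11]: 01000100  (ones: 2)
Satisfying assignments = 0+1+0+2 = 3

3
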